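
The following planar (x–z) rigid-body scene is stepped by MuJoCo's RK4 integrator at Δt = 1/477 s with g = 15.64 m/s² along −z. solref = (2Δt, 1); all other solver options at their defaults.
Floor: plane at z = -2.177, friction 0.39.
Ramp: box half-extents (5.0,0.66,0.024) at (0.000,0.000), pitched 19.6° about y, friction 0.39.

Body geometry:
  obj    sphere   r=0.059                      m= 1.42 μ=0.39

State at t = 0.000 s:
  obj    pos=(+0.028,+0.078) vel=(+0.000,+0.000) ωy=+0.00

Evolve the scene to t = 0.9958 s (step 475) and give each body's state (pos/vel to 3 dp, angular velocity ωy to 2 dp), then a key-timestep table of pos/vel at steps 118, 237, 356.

State at t = 0.9958 s:
  obj    pos=(+1.779,-0.545) vel=(+3.516,-1.252) ωy=+63.25

Key-timestep trajectory:
   step    t(s)  obj.x    obj.z    obj.vx   obj.vz 
    118  0.2474   +0.136  +0.040  +0.873  -0.311
    237  0.4969   +0.464  -0.077  +1.754  -0.625
    356  0.7463   +1.011  -0.272  +2.635  -0.938


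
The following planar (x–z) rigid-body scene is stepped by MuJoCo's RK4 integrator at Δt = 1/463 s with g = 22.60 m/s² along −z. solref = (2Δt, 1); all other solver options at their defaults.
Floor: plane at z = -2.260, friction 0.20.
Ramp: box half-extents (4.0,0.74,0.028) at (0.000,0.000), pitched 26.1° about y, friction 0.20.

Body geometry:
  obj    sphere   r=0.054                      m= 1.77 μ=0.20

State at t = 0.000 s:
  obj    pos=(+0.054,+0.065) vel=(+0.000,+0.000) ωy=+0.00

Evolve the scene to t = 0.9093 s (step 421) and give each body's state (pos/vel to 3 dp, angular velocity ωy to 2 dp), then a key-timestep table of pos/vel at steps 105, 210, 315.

State at t = 0.9093 s:
  obj    pos=(+2.691,-1.227) vel=(+5.799,-2.841) ωy=+119.57

Key-timestep trajectory:
   step    t(s)  obj.x    obj.z    obj.vx   obj.vz 
    105  0.2268   +0.218  -0.016  +1.447  -0.709
    210  0.4536   +0.710  -0.257  +2.893  -1.417
    315  0.6803   +1.530  -0.658  +4.339  -2.126


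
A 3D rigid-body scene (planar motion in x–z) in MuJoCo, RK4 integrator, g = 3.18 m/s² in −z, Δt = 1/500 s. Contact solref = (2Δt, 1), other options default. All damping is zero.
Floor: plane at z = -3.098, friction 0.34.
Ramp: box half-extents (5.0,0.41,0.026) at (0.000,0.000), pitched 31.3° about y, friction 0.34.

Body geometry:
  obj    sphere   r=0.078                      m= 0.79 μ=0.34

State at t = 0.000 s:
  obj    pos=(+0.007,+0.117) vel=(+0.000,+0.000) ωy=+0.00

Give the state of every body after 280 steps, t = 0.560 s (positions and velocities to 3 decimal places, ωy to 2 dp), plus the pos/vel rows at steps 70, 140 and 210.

State at t = 0.560 s:
  obj    pos=(+0.165,+0.021) vel=(+0.565,-0.343) ωy=+8.47

Key-timestep trajectory:
   step    t(s)  obj.x    obj.z    obj.vx   obj.vz 
     70  0.1400   +0.017  +0.111  +0.141  -0.086
    140  0.2800   +0.047  +0.093  +0.282  -0.172
    210  0.4200   +0.096  +0.063  +0.424  -0.257


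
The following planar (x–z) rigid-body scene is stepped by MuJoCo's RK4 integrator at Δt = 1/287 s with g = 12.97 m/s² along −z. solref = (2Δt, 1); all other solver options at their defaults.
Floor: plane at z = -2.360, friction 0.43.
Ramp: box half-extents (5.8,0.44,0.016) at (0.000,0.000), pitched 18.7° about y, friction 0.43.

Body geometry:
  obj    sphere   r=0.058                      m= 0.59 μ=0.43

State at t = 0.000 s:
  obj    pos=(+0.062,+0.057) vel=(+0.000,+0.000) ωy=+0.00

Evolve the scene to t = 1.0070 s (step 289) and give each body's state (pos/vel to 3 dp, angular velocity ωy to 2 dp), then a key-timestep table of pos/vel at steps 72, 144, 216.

State at t = 1.0070 s:
  obj    pos=(+1.489,-0.426) vel=(+2.833,-0.959) ωy=+51.56

Key-timestep trajectory:
   step    t(s)  obj.x    obj.z    obj.vx   obj.vz 
     72  0.2509   +0.151  +0.027  +0.706  -0.239
    144  0.5017   +0.416  -0.063  +1.412  -0.478
    216  0.7526   +0.859  -0.213  +2.117  -0.717


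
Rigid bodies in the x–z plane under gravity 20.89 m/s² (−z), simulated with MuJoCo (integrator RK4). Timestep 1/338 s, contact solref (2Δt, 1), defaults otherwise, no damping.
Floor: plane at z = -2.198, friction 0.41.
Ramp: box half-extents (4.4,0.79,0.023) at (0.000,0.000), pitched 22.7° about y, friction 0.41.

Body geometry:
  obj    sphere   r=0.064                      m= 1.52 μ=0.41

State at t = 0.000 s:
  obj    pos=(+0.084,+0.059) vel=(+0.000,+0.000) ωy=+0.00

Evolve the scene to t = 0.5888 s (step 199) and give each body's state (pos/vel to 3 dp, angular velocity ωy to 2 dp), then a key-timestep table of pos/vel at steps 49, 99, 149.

State at t = 0.5888 s:
  obj    pos=(+1.005,-0.326) vel=(+3.128,-1.308) ωy=+52.96

Key-timestep trajectory:
   step    t(s)  obj.x    obj.z    obj.vx   obj.vz 
     49  0.1450   +0.140  +0.036  +0.770  -0.322
     99  0.2929   +0.312  -0.036  +1.556  -0.651
    149  0.4408   +0.600  -0.157  +2.342  -0.980


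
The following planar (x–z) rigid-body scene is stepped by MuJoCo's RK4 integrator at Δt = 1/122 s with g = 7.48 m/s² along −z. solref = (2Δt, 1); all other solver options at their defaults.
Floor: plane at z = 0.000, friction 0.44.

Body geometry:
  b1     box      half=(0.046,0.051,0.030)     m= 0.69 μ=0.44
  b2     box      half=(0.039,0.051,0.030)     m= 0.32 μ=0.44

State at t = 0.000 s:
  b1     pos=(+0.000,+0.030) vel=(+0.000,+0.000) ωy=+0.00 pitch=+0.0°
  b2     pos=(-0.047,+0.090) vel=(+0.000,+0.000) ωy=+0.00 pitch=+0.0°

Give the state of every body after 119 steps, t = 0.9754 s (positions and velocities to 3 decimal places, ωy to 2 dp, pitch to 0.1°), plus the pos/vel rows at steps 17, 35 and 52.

State at t = 0.9754 s:
  b1     pos=(+0.000,+0.030) vel=(+0.000,+0.000) ωy=+0.00 pitch=+0.0°
  b2     pos=(-0.087,+0.039) vel=(+0.000,+0.000) ωy=+0.00 pitch=-90.0°

Key-timestep trajectory:
   step    t(s)  b1.x    b1.z    b1.vx   b1.vz   b2.x    b2.z    b2.vx   b2.vz 
     17  0.1393   +0.000  +0.030  +0.000  +0.000   -0.049  +0.090  -0.027  -0.002
     35  0.2869   +0.000  +0.030  +0.000  +0.000   -0.059  +0.087  -0.139  -0.067
     52  0.4262   +0.000  +0.030  +0.000  +0.000   -0.087  +0.038  -0.334  -0.549


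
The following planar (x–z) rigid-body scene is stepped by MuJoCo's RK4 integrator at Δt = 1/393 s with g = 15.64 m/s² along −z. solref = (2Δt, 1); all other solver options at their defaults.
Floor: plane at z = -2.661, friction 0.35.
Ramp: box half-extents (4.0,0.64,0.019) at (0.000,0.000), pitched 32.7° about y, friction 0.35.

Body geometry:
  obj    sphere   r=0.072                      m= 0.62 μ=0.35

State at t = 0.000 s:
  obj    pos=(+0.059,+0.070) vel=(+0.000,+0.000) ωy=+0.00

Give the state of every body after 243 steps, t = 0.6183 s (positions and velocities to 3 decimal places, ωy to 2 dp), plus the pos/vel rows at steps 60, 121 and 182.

State at t = 0.6183 s:
  obj    pos=(+1.030,-0.553) vel=(+3.140,-2.016) ωy=+51.82

Key-timestep trajectory:
   step    t(s)  obj.x    obj.z    obj.vx   obj.vz 
     60  0.1527   +0.118  +0.032  +0.776  -0.498
    121  0.3079   +0.300  -0.084  +1.564  -1.004
    182  0.4631   +0.604  -0.279  +2.352  -1.510


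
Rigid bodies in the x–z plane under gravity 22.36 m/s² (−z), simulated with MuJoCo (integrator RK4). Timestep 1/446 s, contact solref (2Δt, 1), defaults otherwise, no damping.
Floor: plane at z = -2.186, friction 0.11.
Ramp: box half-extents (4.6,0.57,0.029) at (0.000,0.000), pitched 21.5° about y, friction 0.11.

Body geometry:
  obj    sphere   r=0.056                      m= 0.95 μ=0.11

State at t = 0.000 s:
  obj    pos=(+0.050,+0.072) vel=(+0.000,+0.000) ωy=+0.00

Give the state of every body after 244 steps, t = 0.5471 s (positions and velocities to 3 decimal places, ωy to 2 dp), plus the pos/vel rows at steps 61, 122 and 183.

State at t = 0.5471 s:
  obj    pos=(+0.873,-0.253) vel=(+3.009,-1.180) ωy=+55.82

Key-timestep trajectory:
   step    t(s)  obj.x    obj.z    obj.vx   obj.vz 
     61  0.1368   +0.102  +0.051  +0.753  -0.298
    122  0.2735   +0.256  -0.010  +1.505  -0.593
    183  0.4103   +0.513  -0.111  +2.257  -0.888


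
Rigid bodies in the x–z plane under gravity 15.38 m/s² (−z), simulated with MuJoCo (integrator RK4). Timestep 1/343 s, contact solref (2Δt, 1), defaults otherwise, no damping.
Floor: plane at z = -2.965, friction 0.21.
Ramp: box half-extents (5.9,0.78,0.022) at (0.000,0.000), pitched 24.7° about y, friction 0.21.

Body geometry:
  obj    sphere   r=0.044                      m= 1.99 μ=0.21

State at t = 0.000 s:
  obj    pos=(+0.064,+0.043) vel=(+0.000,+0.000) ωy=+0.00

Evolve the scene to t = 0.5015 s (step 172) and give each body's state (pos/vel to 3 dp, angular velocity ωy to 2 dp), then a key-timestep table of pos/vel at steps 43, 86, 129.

State at t = 0.5015 s:
  obj    pos=(+0.589,-0.198) vel=(+2.092,-0.962) ωy=+52.30

Key-timestep trajectory:
   step    t(s)  obj.x    obj.z    obj.vx   obj.vz 
     43  0.1254   +0.097  +0.028  +0.523  -0.241
     86  0.2507   +0.195  -0.017  +1.046  -0.481
    129  0.3761   +0.359  -0.093  +1.569  -0.722


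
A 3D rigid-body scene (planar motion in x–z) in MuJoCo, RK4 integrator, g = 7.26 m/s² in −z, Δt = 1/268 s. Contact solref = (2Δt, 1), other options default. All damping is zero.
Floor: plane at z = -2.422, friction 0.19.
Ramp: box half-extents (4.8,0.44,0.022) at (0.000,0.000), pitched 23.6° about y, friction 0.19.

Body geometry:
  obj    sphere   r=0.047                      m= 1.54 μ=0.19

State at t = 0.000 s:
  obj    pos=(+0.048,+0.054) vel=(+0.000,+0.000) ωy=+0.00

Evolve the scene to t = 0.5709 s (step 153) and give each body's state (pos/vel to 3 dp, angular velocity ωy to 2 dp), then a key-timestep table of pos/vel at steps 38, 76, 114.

State at t = 0.5709 s:
  obj    pos=(+0.358,-0.081) vel=(+1.086,-0.475) ωy=+25.21

Key-timestep trajectory:
   step    t(s)  obj.x    obj.z    obj.vx   obj.vz 
     38  0.1418   +0.067  +0.046  +0.270  -0.118
     76  0.2836   +0.125  +0.021  +0.540  -0.236
    114  0.4254   +0.220  -0.021  +0.809  -0.354


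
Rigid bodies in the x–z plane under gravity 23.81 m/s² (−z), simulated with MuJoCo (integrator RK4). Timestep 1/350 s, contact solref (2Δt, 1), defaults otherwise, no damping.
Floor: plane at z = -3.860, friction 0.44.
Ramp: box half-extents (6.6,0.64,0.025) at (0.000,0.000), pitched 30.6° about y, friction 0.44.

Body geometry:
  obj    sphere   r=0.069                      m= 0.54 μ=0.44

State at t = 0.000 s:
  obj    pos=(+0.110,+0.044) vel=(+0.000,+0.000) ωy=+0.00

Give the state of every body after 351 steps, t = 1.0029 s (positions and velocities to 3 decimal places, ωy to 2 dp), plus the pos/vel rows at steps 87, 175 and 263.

State at t = 1.0029 s:
  obj    pos=(+3.857,-2.172) vel=(+7.473,-4.420) ωy=+125.82

Key-timestep trajectory:
   step    t(s)  obj.x    obj.z    obj.vx   obj.vz 
     87  0.2486   +0.340  -0.092  +1.853  -1.096
    175  0.5000   +1.042  -0.507  +3.726  -2.204
    263  0.7514   +2.214  -1.200  +5.600  -3.312


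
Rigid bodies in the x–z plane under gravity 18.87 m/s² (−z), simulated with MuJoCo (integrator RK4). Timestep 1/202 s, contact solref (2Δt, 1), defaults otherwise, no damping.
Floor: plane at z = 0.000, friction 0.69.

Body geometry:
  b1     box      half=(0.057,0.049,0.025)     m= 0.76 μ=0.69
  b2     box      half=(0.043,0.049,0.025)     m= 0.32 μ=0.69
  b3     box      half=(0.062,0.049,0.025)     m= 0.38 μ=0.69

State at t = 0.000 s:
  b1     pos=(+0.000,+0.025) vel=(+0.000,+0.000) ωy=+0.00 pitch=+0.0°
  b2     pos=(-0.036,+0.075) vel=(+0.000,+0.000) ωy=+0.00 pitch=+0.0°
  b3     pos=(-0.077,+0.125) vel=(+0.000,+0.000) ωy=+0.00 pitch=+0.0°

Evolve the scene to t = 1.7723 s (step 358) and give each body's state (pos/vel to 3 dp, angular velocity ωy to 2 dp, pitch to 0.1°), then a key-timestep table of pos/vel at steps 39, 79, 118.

State at t = 1.7723 s:
  b1     pos=(+0.000,+0.025) vel=(+0.000,+0.000) ωy=+0.00 pitch=+0.0°
  b2     pos=(-0.091,+0.043) vel=(+0.000,+0.000) ωy=+0.00 pitch=-90.0°
  b3     pos=(-0.262,+0.025) vel=(+0.000,+0.000) ωy=+0.00 pitch=+180.0°

Key-timestep trajectory:
   step    t(s)  b1.x    b1.z    b1.vx   b1.vz   b2.x    b2.z    b2.vx   b2.vz   b3.x    b3.z    b3.vx   b3.vz 
     39  0.1931   +0.000  +0.025  +0.000  +0.000   -0.042  +0.079  -0.095  +0.051   -0.092  +0.119  -0.228  -0.114
     79  0.3911   +0.000  +0.025  +0.000  +0.000   -0.097  +0.045  -0.069  +0.103   -0.170  +0.062  -0.472  -0.204
    118  0.5842   +0.000  +0.025  +0.000  +0.000   -0.091  +0.043  +0.000  +0.000   -0.212  +0.065  -0.273  -0.055


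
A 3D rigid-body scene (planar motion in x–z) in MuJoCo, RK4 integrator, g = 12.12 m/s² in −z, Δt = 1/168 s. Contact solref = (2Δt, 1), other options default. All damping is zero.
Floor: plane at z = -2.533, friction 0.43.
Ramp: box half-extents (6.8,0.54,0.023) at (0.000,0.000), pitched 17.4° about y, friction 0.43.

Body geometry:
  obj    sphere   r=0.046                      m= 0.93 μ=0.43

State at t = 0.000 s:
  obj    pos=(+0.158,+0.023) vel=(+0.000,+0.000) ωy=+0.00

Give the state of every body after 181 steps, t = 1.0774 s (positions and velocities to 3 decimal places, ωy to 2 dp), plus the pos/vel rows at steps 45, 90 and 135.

State at t = 1.0774 s:
  obj    pos=(+1.592,-0.427) vel=(+2.661,-0.834) ωy=+60.63

Key-timestep trajectory:
   step    t(s)  obj.x    obj.z    obj.vx   obj.vz 
     45  0.2679   +0.247  -0.005  +0.662  -0.207
     90  0.5357   +0.513  -0.088  +1.323  -0.415
    135  0.8036   +0.956  -0.227  +1.985  -0.622


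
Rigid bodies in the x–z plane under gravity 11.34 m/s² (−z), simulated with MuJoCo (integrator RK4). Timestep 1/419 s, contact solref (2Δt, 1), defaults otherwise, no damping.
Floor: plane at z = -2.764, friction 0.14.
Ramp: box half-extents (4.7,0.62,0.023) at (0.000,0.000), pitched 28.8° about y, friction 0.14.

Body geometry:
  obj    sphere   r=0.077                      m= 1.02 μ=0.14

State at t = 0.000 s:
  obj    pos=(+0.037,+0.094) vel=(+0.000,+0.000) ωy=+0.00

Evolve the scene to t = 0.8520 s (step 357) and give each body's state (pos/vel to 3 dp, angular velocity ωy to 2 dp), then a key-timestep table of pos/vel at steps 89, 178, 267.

State at t = 0.8520 s:
  obj    pos=(+1.332,-0.618) vel=(+3.035,-1.686) ωy=+38.41

Key-timestep trajectory:
   step    t(s)  obj.x    obj.z    obj.vx   obj.vz 
     89  0.2124   +0.117  +0.050  +0.761  -0.409
    178  0.4248   +0.359  -0.083  +1.516  -0.834
    267  0.6372   +0.761  -0.304  +2.270  -1.261


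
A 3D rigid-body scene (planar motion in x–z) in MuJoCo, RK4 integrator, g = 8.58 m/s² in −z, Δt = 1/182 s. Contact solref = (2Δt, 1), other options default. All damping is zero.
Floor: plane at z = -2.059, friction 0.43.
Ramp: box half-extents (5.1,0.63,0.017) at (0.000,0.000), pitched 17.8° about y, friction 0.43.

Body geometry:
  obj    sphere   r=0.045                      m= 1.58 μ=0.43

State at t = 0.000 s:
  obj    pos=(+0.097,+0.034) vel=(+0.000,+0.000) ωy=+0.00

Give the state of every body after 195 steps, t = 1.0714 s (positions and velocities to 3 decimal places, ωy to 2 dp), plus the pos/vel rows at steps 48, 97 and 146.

State at t = 1.0714 s:
  obj    pos=(+1.121,-0.295) vel=(+1.911,-0.614) ωy=+44.60

Key-timestep trajectory:
   step    t(s)  obj.x    obj.z    obj.vx   obj.vz 
     48  0.2637   +0.159  +0.014  +0.471  -0.151
     97  0.5330   +0.350  -0.047  +0.951  -0.305
    146  0.8022   +0.671  -0.150  +1.431  -0.459


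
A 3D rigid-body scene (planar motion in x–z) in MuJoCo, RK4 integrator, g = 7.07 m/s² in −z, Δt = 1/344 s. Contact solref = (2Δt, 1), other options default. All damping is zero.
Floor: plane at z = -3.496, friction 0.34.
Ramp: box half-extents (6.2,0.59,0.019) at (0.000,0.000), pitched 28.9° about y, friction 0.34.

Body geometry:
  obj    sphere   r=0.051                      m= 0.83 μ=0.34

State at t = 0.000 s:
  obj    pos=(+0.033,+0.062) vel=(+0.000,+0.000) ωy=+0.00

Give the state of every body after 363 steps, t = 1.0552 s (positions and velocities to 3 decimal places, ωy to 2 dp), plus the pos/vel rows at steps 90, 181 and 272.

State at t = 1.0552 s:
  obj    pos=(+1.223,-0.595) vel=(+2.255,-1.245) ωy=+50.49

Key-timestep trajectory:
   step    t(s)  obj.x    obj.z    obj.vx   obj.vz 
     90  0.2616   +0.106  +0.021  +0.559  -0.309
    181  0.5262   +0.329  -0.102  +1.124  -0.621
    272  0.7907   +0.701  -0.307  +1.689  -0.933


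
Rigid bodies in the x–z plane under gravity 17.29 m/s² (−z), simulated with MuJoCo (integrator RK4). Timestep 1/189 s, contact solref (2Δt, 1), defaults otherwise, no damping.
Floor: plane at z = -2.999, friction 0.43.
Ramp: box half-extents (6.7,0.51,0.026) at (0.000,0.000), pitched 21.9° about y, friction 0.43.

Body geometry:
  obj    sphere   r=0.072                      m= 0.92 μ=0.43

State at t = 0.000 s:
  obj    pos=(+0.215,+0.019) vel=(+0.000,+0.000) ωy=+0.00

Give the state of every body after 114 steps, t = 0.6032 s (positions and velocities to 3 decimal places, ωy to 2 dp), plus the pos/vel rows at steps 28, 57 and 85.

State at t = 0.6032 s:
  obj    pos=(+0.993,-0.293) vel=(+2.578,-1.036) ωy=+38.58

Key-timestep trajectory:
   step    t(s)  obj.x    obj.z    obj.vx   obj.vz 
     28  0.1481   +0.262  +0.000  +0.633  -0.255
     57  0.3016   +0.409  -0.059  +1.289  -0.518
     85  0.4497   +0.647  -0.155  +1.922  -0.773


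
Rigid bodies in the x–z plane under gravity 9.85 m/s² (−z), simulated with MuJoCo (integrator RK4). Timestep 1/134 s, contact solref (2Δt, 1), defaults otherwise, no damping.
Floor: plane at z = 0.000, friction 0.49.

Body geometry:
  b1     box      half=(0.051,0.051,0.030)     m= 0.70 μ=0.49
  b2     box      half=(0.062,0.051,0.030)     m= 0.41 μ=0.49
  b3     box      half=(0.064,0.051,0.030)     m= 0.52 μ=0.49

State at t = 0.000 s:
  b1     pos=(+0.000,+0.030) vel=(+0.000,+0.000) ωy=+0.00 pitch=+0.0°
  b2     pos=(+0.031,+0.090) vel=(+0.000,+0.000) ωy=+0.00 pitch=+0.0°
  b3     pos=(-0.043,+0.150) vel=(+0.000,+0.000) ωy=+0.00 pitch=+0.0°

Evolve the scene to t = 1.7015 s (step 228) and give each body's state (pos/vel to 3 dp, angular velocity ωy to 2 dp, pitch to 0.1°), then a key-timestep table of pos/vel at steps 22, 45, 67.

State at t = 1.7015 s:
  b1     pos=(+0.001,+0.030) vel=(+0.000,+0.000) ωy=+0.00 pitch=+0.0°
  b2     pos=(+0.032,+0.090) vel=(+0.000,+0.000) ωy=+0.00 pitch=+0.0°
  b3     pos=(-0.085,+0.064) vel=(+0.000,+0.000) ωy=+0.00 pitch=-90.0°

Key-timestep trajectory:
   step    t(s)  b1.x    b1.z    b1.vx   b1.vz   b2.x    b2.z    b2.vx   b2.vz   b3.x    b3.z    b3.vx   b3.vz 
     22  0.1642   +0.000  +0.030  +0.000  +0.000   +0.031  +0.090  +0.001  +0.000   -0.061  +0.134  -0.195  -0.348
     45  0.3358   +0.001  +0.030  +0.000  +0.001   +0.032  +0.090  +0.000  +0.001   -0.091  +0.066  +0.048  +0.014
     67  0.5000   +0.001  +0.030  +0.000  +0.000   +0.032  +0.090  +0.000  +0.000   -0.085  +0.064  -0.098  -0.024


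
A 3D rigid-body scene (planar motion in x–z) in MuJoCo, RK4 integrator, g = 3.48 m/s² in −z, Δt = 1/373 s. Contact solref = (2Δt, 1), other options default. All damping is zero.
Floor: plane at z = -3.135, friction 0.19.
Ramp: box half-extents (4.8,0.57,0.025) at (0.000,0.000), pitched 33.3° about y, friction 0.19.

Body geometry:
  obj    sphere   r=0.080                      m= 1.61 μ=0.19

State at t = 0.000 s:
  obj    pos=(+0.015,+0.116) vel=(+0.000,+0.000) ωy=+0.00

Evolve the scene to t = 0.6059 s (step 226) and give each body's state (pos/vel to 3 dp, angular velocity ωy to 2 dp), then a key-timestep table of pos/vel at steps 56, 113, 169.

State at t = 0.6059 s:
  obj    pos=(+0.224,-0.022) vel=(+0.691,-0.454) ωy=+10.33

Key-timestep trajectory:
   step    t(s)  obj.x    obj.z    obj.vx   obj.vz 
     56  0.1501   +0.028  +0.107  +0.172  -0.112
    113  0.3029   +0.067  +0.081  +0.346  -0.227
    169  0.4531   +0.132  +0.039  +0.517  -0.340


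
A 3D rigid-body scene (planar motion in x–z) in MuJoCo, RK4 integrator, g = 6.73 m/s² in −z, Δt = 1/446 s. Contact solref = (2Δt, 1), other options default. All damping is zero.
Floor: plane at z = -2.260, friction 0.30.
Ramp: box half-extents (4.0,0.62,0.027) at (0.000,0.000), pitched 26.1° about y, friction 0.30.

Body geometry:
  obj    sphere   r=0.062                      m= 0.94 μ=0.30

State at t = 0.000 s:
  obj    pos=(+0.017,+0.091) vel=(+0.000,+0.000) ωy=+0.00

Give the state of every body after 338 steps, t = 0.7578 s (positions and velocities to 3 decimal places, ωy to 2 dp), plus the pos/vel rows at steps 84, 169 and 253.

State at t = 0.7578 s:
  obj    pos=(+0.562,-0.176) vel=(+1.439,-0.705) ωy=+25.85

Key-timestep trajectory:
   step    t(s)  obj.x    obj.z    obj.vx   obj.vz 
     84  0.1883   +0.051  +0.074  +0.358  -0.175
    169  0.3789   +0.153  +0.024  +0.720  -0.353
    253  0.5673   +0.323  -0.059  +1.077  -0.528


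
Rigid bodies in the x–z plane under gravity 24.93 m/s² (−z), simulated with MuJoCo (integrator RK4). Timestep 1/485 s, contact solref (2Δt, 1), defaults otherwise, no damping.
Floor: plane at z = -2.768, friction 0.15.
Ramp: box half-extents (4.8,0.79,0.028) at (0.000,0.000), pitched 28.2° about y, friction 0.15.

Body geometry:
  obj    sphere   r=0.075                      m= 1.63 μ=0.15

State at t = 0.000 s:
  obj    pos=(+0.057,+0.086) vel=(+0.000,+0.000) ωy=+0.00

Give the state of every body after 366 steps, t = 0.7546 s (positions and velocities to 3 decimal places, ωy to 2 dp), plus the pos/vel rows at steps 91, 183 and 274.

State at t = 0.7546 s:
  obj    pos=(+2.189,-1.057) vel=(+5.646,-3.030) ωy=+82.76

Key-timestep trajectory:
   step    t(s)  obj.x    obj.z    obj.vx   obj.vz 
     91  0.1876   +0.189  +0.015  +1.407  -0.752
    183  0.3773   +0.591  -0.200  +2.821  -1.526
    274  0.5649   +1.252  -0.555  +4.232  -2.256


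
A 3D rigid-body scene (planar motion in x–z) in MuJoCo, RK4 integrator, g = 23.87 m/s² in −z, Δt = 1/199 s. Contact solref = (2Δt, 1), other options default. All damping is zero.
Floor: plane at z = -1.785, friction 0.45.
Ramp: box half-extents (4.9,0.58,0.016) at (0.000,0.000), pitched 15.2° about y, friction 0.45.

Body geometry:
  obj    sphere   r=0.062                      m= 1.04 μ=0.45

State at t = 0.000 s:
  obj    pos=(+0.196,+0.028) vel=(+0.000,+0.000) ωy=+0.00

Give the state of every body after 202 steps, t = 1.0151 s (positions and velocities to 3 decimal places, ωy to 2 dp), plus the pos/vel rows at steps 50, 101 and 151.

State at t = 1.0151 s:
  obj    pos=(+2.418,-0.576) vel=(+4.378,-1.190) ωy=+73.18

Key-timestep trajectory:
   step    t(s)  obj.x    obj.z    obj.vx   obj.vz 
     50  0.2513   +0.332  -0.009  +1.084  -0.294
    101  0.5075   +0.752  -0.123  +2.189  -0.595
    151  0.7588   +1.438  -0.310  +3.273  -0.889


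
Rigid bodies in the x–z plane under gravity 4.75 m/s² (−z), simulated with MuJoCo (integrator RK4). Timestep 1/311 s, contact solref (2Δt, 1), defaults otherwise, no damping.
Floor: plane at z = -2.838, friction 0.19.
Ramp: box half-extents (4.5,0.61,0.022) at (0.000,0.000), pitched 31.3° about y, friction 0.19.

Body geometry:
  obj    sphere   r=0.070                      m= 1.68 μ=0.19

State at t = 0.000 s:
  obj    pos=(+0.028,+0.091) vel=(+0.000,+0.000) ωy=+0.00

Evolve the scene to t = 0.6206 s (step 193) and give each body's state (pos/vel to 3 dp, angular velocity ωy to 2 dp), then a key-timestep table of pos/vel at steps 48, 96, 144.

State at t = 0.6206 s:
  obj    pos=(+0.318,-0.086) vel=(+0.935,-0.568) ωy=+15.62

Key-timestep trajectory:
   step    t(s)  obj.x    obj.z    obj.vx   obj.vz 
     48  0.1543   +0.046  +0.080  +0.233  -0.141
     96  0.3087   +0.100  +0.047  +0.465  -0.283
    144  0.4630   +0.189  -0.007  +0.697  -0.424


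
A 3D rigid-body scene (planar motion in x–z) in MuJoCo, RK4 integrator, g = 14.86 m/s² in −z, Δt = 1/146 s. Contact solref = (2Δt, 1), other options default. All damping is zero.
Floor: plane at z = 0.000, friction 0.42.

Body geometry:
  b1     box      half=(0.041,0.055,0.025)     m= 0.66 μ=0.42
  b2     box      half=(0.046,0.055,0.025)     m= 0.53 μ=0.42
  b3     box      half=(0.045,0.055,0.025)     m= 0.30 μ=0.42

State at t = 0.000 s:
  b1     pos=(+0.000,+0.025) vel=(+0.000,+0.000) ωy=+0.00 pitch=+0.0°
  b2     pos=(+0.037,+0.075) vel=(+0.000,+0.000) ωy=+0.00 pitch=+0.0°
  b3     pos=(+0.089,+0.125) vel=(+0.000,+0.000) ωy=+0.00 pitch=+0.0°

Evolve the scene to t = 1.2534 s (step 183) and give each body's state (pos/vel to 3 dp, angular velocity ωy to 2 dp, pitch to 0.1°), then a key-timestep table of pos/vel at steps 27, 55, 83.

State at t = 1.2534 s:
  b1     pos=(+0.000,+0.025) vel=(+0.000,+0.000) ωy=+0.00 pitch=+0.0°
  b2     pos=(+0.154,+0.025) vel=(+0.000,+0.000) ωy=+0.00 pitch=+180.0°
  b3     pos=(+0.249,+0.025) vel=(+0.000,+0.000) ωy=+0.00 pitch=+180.0°

Key-timestep trajectory:
   step    t(s)  b1.x    b1.z    b1.vx   b1.vz   b2.x    b2.z    b2.vx   b2.vz   b3.x    b3.z    b3.vx   b3.vz 
     27  0.1849   +0.000  +0.025  +0.000  +0.000   +0.066  +0.057  +0.320  -0.628   +0.144  +0.046  +0.309  +0.131
     55  0.3767   +0.000  +0.025  +0.000  +0.000   +0.119  +0.051  +0.106  -0.046   +0.188  +0.051  +0.123  +0.022
     83  0.5685   +0.000  +0.025  +0.000  +0.000   +0.136  +0.045  +0.172  -0.095   +0.241  +0.027  +0.433  -0.589


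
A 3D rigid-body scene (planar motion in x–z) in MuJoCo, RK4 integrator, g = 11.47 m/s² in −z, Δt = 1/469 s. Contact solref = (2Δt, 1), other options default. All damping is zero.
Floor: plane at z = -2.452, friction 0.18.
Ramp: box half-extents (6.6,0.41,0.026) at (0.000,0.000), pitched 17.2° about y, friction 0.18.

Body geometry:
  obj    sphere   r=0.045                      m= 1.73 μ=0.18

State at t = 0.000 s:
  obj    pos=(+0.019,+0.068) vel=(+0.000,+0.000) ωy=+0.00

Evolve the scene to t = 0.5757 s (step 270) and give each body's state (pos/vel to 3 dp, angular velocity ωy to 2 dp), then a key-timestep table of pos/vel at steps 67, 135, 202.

State at t = 0.5757 s:
  obj    pos=(+0.403,-0.050) vel=(+1.332,-0.412) ωy=+30.99

Key-timestep trajectory:
   step    t(s)  obj.x    obj.z    obj.vx   obj.vz 
     67  0.1429   +0.043  +0.061  +0.331  -0.102
    135  0.2878   +0.115  +0.039  +0.666  -0.206
    202  0.4307   +0.234  +0.002  +0.997  -0.309


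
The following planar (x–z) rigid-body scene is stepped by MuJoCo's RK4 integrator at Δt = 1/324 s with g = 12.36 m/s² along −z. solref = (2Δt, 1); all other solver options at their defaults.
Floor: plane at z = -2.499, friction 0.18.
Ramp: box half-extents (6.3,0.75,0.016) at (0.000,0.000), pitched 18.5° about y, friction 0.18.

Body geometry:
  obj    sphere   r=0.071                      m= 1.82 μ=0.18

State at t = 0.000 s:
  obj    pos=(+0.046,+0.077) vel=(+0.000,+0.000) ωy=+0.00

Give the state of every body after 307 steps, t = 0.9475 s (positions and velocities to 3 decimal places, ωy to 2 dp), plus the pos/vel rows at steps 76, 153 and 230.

State at t = 0.9475 s:
  obj    pos=(+1.239,-0.323) vel=(+2.517,-0.842) ωy=+37.38

Key-timestep trajectory:
   step    t(s)  obj.x    obj.z    obj.vx   obj.vz 
     76  0.2346   +0.119  +0.052  +0.623  -0.209
    153  0.4722   +0.342  -0.023  +1.255  -0.420
    230  0.7099   +0.715  -0.148  +1.886  -0.631


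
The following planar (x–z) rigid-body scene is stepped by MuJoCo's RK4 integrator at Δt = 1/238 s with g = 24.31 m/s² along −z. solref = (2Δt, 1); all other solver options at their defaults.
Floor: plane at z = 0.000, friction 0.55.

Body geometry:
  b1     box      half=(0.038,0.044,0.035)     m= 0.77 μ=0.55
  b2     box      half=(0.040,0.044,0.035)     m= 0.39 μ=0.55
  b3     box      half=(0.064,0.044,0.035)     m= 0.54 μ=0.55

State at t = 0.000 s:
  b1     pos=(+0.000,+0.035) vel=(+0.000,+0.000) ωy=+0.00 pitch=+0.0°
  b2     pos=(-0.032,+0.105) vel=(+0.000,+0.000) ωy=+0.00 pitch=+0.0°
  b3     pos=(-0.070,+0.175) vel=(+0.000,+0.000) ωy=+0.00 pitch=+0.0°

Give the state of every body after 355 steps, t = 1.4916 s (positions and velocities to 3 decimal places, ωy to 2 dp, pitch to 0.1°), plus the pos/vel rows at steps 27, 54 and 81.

State at t = 1.4916 s:
  b1     pos=(+0.000,+0.035) vel=(+0.000,+0.000) ωy=+0.00 pitch=+0.0°
  b2     pos=(-0.080,+0.040) vel=(+0.000,+0.000) ωy=+0.00 pitch=-90.0°
  b3     pos=(-0.292,+0.035) vel=(+0.000,+0.000) ωy=+0.00 pitch=+180.0°

Key-timestep trajectory:
   step    t(s)  b1.x    b1.z    b1.vx   b1.vz   b2.x    b2.z    b2.vx   b2.vz   b3.x    b3.z    b3.vx   b3.vz 
     27  0.1134   +0.000  +0.035  +0.001  +0.000   -0.044  +0.105  -0.256  -0.041   -0.104  +0.158  -0.652  -0.477
     54  0.2269   +0.000  +0.035  +0.000  +0.000   -0.087  +0.037  +0.295  -0.033   -0.196  +0.065  -0.639  +0.327
     81  0.3403   +0.000  +0.035  +0.000  +0.000   -0.080  +0.040  +0.000  +0.000   -0.262  +0.063  -0.702  -0.388


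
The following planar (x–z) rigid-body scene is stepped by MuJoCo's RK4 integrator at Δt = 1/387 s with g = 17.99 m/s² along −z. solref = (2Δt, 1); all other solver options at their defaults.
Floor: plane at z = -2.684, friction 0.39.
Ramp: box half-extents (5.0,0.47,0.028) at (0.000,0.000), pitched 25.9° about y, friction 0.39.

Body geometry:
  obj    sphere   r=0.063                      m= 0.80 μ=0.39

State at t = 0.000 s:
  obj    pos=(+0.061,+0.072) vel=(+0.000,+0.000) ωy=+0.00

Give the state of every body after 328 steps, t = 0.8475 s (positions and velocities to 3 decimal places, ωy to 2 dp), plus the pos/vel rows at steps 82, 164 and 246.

State at t = 0.8475 s:
  obj    pos=(+1.874,-0.809) vel=(+4.279,-2.078) ωy=+75.50

Key-timestep trajectory:
   step    t(s)  obj.x    obj.z    obj.vx   obj.vz 
     82  0.2119   +0.174  +0.017  +1.070  -0.520
    164  0.4238   +0.514  -0.149  +2.140  -1.039
    246  0.6357   +1.081  -0.424  +3.210  -1.558


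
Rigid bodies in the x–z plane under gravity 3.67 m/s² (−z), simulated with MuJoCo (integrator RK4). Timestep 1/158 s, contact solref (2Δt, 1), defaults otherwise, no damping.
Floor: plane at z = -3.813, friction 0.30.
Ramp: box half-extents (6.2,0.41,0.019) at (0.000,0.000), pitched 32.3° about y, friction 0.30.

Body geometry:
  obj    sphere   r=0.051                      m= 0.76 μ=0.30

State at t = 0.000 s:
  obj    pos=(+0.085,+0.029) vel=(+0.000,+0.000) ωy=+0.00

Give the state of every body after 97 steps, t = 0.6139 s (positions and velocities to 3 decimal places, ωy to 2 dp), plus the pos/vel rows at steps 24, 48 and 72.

State at t = 0.6139 s:
  obj    pos=(+0.308,-0.112) vel=(+0.727,-0.460) ωy=+16.85

Key-timestep trajectory:
   step    t(s)  obj.x    obj.z    obj.vx   obj.vz 
     24  0.1519   +0.099  +0.020  +0.180  -0.114
     48  0.3038   +0.140  -0.006  +0.360  -0.227
     72  0.4557   +0.208  -0.049  +0.540  -0.341


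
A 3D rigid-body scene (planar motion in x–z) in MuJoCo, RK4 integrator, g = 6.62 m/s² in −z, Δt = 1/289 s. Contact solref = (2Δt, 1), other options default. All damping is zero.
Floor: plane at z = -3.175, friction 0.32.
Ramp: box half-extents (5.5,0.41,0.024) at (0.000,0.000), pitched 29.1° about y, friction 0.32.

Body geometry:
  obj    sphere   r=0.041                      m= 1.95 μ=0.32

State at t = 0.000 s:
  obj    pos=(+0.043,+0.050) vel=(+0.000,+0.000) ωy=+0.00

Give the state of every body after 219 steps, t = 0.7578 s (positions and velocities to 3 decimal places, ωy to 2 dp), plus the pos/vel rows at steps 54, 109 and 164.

State at t = 0.7578 s:
  obj    pos=(+0.620,-0.271) vel=(+1.523,-0.848) ωy=+42.50

Key-timestep trajectory:
   step    t(s)  obj.x    obj.z    obj.vx   obj.vz 
     54  0.1869   +0.078  +0.031  +0.376  -0.209
    109  0.3772   +0.186  -0.029  +0.758  -0.422
    164  0.5675   +0.367  -0.130  +1.140  -0.635


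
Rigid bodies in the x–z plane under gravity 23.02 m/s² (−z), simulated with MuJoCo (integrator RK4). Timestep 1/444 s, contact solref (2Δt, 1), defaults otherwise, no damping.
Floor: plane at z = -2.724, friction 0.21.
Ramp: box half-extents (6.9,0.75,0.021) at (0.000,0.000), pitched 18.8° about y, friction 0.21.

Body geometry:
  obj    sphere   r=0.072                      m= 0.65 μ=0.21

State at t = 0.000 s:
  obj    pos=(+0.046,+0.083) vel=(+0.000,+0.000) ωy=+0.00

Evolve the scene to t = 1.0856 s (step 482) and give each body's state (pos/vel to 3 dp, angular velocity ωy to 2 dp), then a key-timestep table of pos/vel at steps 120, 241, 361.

State at t = 1.0856 s:
  obj    pos=(+3.002,-0.924) vel=(+5.446,-1.854) ωy=+79.89

Key-timestep trajectory:
   step    t(s)  obj.x    obj.z    obj.vx   obj.vz 
    120  0.2703   +0.229  +0.020  +1.356  -0.462
    241  0.5428   +0.785  -0.169  +2.723  -0.927
    361  0.8131   +1.704  -0.482  +4.079  -1.388


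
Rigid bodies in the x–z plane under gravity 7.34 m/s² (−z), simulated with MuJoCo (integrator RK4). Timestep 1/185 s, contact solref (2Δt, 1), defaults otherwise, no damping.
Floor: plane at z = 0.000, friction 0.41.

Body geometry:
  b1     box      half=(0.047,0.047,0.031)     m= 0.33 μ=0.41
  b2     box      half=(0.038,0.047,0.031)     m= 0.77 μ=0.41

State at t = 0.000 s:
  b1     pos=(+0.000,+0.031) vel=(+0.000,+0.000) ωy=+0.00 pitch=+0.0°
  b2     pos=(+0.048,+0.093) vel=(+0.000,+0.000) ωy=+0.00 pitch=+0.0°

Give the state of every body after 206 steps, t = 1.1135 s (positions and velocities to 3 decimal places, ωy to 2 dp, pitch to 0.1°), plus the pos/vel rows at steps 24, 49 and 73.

State at t = 1.1135 s:
  b1     pos=(+0.000,+0.031) vel=(+0.000,+0.000) ωy=+0.00 pitch=+0.0°
  b2     pos=(+0.089,+0.038) vel=(+0.000,+0.000) ωy=+0.00 pitch=+90.0°

Key-timestep trajectory:
   step    t(s)  b1.x    b1.z    b1.vx   b1.vz   b2.x    b2.z    b2.vx   b2.vz 
     24  0.1297   +0.000  +0.031  +0.000  +0.000   +0.049  +0.093  +0.024  -0.002
     49  0.2649   +0.000  +0.031  +0.000  +0.000   +0.057  +0.091  +0.111  -0.037
     73  0.3946   +0.000  +0.031  +0.000  +0.000   +0.081  +0.064  +0.224  -0.546


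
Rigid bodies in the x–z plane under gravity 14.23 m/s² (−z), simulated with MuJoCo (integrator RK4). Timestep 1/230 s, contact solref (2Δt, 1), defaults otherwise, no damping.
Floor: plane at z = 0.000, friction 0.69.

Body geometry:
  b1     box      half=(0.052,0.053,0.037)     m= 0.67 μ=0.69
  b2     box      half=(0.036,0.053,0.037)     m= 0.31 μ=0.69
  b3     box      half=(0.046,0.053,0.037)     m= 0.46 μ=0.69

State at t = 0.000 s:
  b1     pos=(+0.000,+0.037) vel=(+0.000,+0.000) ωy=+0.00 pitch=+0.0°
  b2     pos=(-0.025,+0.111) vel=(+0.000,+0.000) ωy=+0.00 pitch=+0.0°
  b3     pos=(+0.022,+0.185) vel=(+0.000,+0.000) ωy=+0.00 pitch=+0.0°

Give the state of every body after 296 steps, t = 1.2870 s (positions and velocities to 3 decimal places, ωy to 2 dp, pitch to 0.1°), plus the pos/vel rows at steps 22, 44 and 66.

State at t = 1.2870 s:
  b1     pos=(+0.000,+0.037) vel=(+0.000,+0.000) ωy=+0.00 pitch=+0.0°
  b2     pos=(-0.025,+0.111) vel=(+0.000,+0.000) ωy=+0.00 pitch=+0.0°
  b3     pos=(+0.136,+0.037) vel=(+0.000,+0.000) ωy=+0.00 pitch=+180.0°

Key-timestep trajectory:
   step    t(s)  b1.x    b1.z    b1.vx   b1.vz   b2.x    b2.z    b2.vx   b2.vz   b3.x    b3.z    b3.vx   b3.vz 
     22  0.0957   +0.000  +0.037  +0.000  +0.000   -0.025  +0.111  -0.001  +0.000   +0.033  +0.180  +0.240  -0.155
     44  0.1913   +0.000  +0.037  -0.003  -0.001   -0.025  +0.111  -0.003  -0.001   +0.061  +0.123  +0.382  -1.060
     66  0.2870   +0.000  +0.037  +0.000  +0.000   -0.025  +0.111  +0.000  +0.000   +0.128  +0.056  +0.711  -1.324


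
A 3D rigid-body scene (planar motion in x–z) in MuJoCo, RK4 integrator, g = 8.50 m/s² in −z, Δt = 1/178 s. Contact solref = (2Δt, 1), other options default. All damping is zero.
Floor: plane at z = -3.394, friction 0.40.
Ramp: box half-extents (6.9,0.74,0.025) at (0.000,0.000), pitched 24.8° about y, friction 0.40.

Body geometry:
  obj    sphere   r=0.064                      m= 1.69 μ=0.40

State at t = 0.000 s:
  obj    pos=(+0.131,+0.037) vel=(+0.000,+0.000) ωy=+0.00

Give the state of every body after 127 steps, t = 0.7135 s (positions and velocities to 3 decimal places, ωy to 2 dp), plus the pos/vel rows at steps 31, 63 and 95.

State at t = 0.7135 s:
  obj    pos=(+0.720,-0.235) vel=(+1.649,-0.762) ωy=+28.38

Key-timestep trajectory:
   step    t(s)  obj.x    obj.z    obj.vx   obj.vz 
     31  0.1742   +0.166  +0.021  +0.403  -0.186
     63  0.3539   +0.276  -0.030  +0.818  -0.378
     95  0.5337   +0.460  -0.115  +1.234  -0.570


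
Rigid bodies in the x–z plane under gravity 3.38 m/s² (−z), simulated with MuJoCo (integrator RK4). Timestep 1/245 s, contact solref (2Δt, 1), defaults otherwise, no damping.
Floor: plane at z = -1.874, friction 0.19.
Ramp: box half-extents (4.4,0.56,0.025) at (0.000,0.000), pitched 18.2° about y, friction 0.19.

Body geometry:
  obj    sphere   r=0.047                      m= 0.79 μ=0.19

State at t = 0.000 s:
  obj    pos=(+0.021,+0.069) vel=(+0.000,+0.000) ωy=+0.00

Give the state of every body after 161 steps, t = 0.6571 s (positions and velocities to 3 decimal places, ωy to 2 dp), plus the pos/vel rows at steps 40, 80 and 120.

State at t = 0.6571 s:
  obj    pos=(+0.176,+0.018) vel=(+0.471,-0.155) ωy=+10.54

Key-timestep trajectory:
   step    t(s)  obj.x    obj.z    obj.vx   obj.vz 
     40  0.1633   +0.031  +0.066  +0.117  -0.038
     80  0.3265   +0.059  +0.056  +0.234  -0.077
    120  0.4898   +0.107  +0.041  +0.351  -0.115


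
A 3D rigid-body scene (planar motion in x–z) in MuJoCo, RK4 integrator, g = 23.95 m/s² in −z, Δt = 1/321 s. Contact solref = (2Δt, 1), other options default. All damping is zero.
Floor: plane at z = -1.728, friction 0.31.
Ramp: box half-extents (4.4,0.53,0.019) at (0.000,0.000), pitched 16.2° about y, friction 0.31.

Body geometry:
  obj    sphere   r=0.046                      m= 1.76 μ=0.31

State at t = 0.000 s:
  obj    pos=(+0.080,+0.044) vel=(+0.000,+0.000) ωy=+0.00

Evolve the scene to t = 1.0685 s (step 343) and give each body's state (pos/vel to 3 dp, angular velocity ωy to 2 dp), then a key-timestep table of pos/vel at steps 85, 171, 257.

State at t = 1.0685 s:
  obj    pos=(+2.697,-0.716) vel=(+4.897,-1.423) ωy=+110.86

Key-timestep trajectory:
   step    t(s)  obj.x    obj.z    obj.vx   obj.vz 
     85  0.2648   +0.241  -0.002  +1.214  -0.353
    171  0.5327   +0.730  -0.145  +2.442  -0.709
    257  0.8006   +1.549  -0.382  +3.669  -1.066


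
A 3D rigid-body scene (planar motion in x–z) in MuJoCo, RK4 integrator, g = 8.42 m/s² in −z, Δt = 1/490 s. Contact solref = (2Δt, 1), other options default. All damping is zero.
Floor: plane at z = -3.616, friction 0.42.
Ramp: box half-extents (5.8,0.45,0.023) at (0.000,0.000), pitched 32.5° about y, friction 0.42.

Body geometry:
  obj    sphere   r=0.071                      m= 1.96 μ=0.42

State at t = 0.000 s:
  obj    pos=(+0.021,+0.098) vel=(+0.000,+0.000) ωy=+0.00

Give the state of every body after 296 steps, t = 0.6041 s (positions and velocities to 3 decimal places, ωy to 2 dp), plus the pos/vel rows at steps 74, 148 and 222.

State at t = 0.6041 s:
  obj    pos=(+0.518,-0.219) vel=(+1.646,-1.049) ωy=+27.49

Key-timestep trajectory:
   step    t(s)  obj.x    obj.z    obj.vx   obj.vz 
     74  0.1510   +0.052  +0.078  +0.412  -0.262
    148  0.3020   +0.145  +0.019  +0.823  -0.524
    222  0.4531   +0.301  -0.080  +1.235  -0.787


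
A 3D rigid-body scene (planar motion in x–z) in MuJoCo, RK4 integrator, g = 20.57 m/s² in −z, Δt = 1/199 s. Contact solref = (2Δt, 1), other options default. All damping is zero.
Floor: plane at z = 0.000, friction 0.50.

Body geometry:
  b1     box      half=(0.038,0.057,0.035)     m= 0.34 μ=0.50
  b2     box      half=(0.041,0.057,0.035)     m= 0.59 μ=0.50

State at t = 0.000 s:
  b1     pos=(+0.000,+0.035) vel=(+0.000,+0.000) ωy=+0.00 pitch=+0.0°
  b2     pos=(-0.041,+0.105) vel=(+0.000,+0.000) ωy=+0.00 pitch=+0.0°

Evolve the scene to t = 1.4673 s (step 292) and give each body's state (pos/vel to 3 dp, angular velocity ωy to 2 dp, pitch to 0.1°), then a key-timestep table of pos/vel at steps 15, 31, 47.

State at t = 1.4673 s:
  b1     pos=(+0.000,+0.035) vel=(+0.000,+0.000) ωy=+0.00 pitch=+0.0°
  b2     pos=(-0.084,+0.041) vel=(+0.000,+0.000) ωy=+0.00 pitch=-90.0°

Key-timestep trajectory:
   step    t(s)  b1.x    b1.z    b1.vx   b1.vz   b2.x    b2.z    b2.vx   b2.vz 
     15  0.0754   +0.000  +0.035  +0.001  +0.000   -0.044  +0.104  -0.097  -0.016
     31  0.1558   +0.000  +0.035  +0.001  +0.000   -0.061  +0.096  -0.343  -0.291
     47  0.2362   +0.000  +0.035  +0.000  +0.000   -0.087  +0.036  +0.103  +0.172
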